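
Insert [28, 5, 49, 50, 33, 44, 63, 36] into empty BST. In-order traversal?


Insert 28: root
Insert 5: L from 28
Insert 49: R from 28
Insert 50: R from 28 -> R from 49
Insert 33: R from 28 -> L from 49
Insert 44: R from 28 -> L from 49 -> R from 33
Insert 63: R from 28 -> R from 49 -> R from 50
Insert 36: R from 28 -> L from 49 -> R from 33 -> L from 44

In-order: [5, 28, 33, 36, 44, 49, 50, 63]


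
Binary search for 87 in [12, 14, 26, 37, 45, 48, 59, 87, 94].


Step 1: lo=0, hi=8, mid=4, val=45
Step 2: lo=5, hi=8, mid=6, val=59
Step 3: lo=7, hi=8, mid=7, val=87

Found at index 7


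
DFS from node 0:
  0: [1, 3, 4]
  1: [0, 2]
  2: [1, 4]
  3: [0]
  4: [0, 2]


Visit 0, push [4, 3, 1]
Visit 1, push [2]
Visit 2, push [4]
Visit 4, push []
Visit 3, push []

DFS order: [0, 1, 2, 4, 3]


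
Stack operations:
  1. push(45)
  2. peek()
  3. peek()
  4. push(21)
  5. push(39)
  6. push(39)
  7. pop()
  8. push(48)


push(45) -> [45]
peek()->45
peek()->45
push(21) -> [45, 21]
push(39) -> [45, 21, 39]
push(39) -> [45, 21, 39, 39]
pop()->39, [45, 21, 39]
push(48) -> [45, 21, 39, 48]

Final stack: [45, 21, 39, 48]


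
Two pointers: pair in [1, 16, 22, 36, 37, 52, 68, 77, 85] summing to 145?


lo=0(1)+hi=8(85)=86
lo=1(16)+hi=8(85)=101
lo=2(22)+hi=8(85)=107
lo=3(36)+hi=8(85)=121
lo=4(37)+hi=8(85)=122
lo=5(52)+hi=8(85)=137
lo=6(68)+hi=8(85)=153
lo=6(68)+hi=7(77)=145

Yes: 68+77=145


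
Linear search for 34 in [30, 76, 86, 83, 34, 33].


i=0: 30!=34
i=1: 76!=34
i=2: 86!=34
i=3: 83!=34
i=4: 34==34 found!

Found at 4, 5 comps


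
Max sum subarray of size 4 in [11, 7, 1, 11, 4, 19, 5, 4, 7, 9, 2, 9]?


[0:4]: 30
[1:5]: 23
[2:6]: 35
[3:7]: 39
[4:8]: 32
[5:9]: 35
[6:10]: 25
[7:11]: 22
[8:12]: 27

Max: 39 at [3:7]


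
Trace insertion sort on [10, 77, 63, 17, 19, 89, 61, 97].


Initial: [10, 77, 63, 17, 19, 89, 61, 97]
Insert 77: [10, 77, 63, 17, 19, 89, 61, 97]
Insert 63: [10, 63, 77, 17, 19, 89, 61, 97]
Insert 17: [10, 17, 63, 77, 19, 89, 61, 97]
Insert 19: [10, 17, 19, 63, 77, 89, 61, 97]
Insert 89: [10, 17, 19, 63, 77, 89, 61, 97]
Insert 61: [10, 17, 19, 61, 63, 77, 89, 97]
Insert 97: [10, 17, 19, 61, 63, 77, 89, 97]

Sorted: [10, 17, 19, 61, 63, 77, 89, 97]


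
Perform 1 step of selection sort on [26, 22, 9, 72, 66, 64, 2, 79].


Initial: [26, 22, 9, 72, 66, 64, 2, 79]
Step 1: min=2 at 6
  Swap: [2, 22, 9, 72, 66, 64, 26, 79]

After 1 step: [2, 22, 9, 72, 66, 64, 26, 79]


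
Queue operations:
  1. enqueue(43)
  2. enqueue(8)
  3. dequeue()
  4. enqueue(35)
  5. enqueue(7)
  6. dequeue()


enqueue(43) -> [43]
enqueue(8) -> [43, 8]
dequeue()->43, [8]
enqueue(35) -> [8, 35]
enqueue(7) -> [8, 35, 7]
dequeue()->8, [35, 7]

Final queue: [35, 7]


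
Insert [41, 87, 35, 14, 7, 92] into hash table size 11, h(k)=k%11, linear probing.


Insert 41: h=8 -> slot 8
Insert 87: h=10 -> slot 10
Insert 35: h=2 -> slot 2
Insert 14: h=3 -> slot 3
Insert 7: h=7 -> slot 7
Insert 92: h=4 -> slot 4

Table: [None, None, 35, 14, 92, None, None, 7, 41, None, 87]


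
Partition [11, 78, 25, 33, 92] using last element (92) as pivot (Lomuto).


Pivot: 92
  11 <= 92: advance i (no swap)
  78 <= 92: advance i (no swap)
  25 <= 92: advance i (no swap)
  33 <= 92: advance i (no swap)
Place pivot at 4: [11, 78, 25, 33, 92]

Partitioned: [11, 78, 25, 33, 92]


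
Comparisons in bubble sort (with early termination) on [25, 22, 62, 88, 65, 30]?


Algorithm: bubble sort (with early termination)
Input: [25, 22, 62, 88, 65, 30]
Sorted: [22, 25, 30, 62, 65, 88]

14


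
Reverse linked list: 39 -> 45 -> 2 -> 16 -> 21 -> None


Step 1: curr=39, set curr.next=prev(None) | reversed so far: 39
Step 2: curr=45, set curr.next=prev(39) | reversed so far: 45 -> 39
Step 3: curr=2, set curr.next=prev(45) | reversed so far: 2 -> 45 -> 39
Step 4: curr=16, set curr.next=prev(2) | reversed so far: 16 -> 2 -> 45 -> 39
Step 5: curr=21, set curr.next=prev(16) | reversed so far: 21 -> 16 -> 2 -> 45 -> 39

21 -> 16 -> 2 -> 45 -> 39 -> None


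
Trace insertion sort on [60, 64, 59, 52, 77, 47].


Initial: [60, 64, 59, 52, 77, 47]
Insert 64: [60, 64, 59, 52, 77, 47]
Insert 59: [59, 60, 64, 52, 77, 47]
Insert 52: [52, 59, 60, 64, 77, 47]
Insert 77: [52, 59, 60, 64, 77, 47]
Insert 47: [47, 52, 59, 60, 64, 77]

Sorted: [47, 52, 59, 60, 64, 77]


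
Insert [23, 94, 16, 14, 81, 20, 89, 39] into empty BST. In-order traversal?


Insert 23: root
Insert 94: R from 23
Insert 16: L from 23
Insert 14: L from 23 -> L from 16
Insert 81: R from 23 -> L from 94
Insert 20: L from 23 -> R from 16
Insert 89: R from 23 -> L from 94 -> R from 81
Insert 39: R from 23 -> L from 94 -> L from 81

In-order: [14, 16, 20, 23, 39, 81, 89, 94]


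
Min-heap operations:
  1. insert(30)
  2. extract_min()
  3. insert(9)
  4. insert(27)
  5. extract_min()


insert(30) -> [30]
extract_min()->30, []
insert(9) -> [9]
insert(27) -> [9, 27]
extract_min()->9, [27]

Final heap: [27]


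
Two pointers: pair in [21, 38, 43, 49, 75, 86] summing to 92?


lo=0(21)+hi=5(86)=107
lo=0(21)+hi=4(75)=96
lo=0(21)+hi=3(49)=70
lo=1(38)+hi=3(49)=87
lo=2(43)+hi=3(49)=92

Yes: 43+49=92


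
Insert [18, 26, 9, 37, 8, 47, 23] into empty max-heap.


Insert 18: [18]
Insert 26: [26, 18]
Insert 9: [26, 18, 9]
Insert 37: [37, 26, 9, 18]
Insert 8: [37, 26, 9, 18, 8]
Insert 47: [47, 26, 37, 18, 8, 9]
Insert 23: [47, 26, 37, 18, 8, 9, 23]

Final heap: [47, 26, 37, 18, 8, 9, 23]


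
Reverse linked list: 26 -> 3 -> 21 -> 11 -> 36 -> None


Step 1: curr=26, set curr.next=prev(None) | reversed so far: 26
Step 2: curr=3, set curr.next=prev(26) | reversed so far: 3 -> 26
Step 3: curr=21, set curr.next=prev(3) | reversed so far: 21 -> 3 -> 26
Step 4: curr=11, set curr.next=prev(21) | reversed so far: 11 -> 21 -> 3 -> 26
Step 5: curr=36, set curr.next=prev(11) | reversed so far: 36 -> 11 -> 21 -> 3 -> 26

36 -> 11 -> 21 -> 3 -> 26 -> None


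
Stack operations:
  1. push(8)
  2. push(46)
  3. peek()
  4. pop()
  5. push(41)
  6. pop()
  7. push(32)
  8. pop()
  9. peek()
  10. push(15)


push(8) -> [8]
push(46) -> [8, 46]
peek()->46
pop()->46, [8]
push(41) -> [8, 41]
pop()->41, [8]
push(32) -> [8, 32]
pop()->32, [8]
peek()->8
push(15) -> [8, 15]

Final stack: [8, 15]


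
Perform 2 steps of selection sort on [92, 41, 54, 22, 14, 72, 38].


Initial: [92, 41, 54, 22, 14, 72, 38]
Step 1: min=14 at 4
  Swap: [14, 41, 54, 22, 92, 72, 38]
Step 2: min=22 at 3
  Swap: [14, 22, 54, 41, 92, 72, 38]

After 2 steps: [14, 22, 54, 41, 92, 72, 38]


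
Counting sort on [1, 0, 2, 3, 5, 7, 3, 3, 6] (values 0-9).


Input: [1, 0, 2, 3, 5, 7, 3, 3, 6]
Counts: [1, 1, 1, 3, 0, 1, 1, 1, 0, 0]

Sorted: [0, 1, 2, 3, 3, 3, 5, 6, 7]


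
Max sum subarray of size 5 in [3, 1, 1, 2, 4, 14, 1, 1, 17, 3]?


[0:5]: 11
[1:6]: 22
[2:7]: 22
[3:8]: 22
[4:9]: 37
[5:10]: 36

Max: 37 at [4:9]


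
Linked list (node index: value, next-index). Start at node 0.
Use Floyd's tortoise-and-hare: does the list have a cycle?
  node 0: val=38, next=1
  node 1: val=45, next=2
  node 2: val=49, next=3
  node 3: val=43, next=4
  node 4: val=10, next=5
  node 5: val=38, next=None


Floyd's tortoise (slow, +1) and hare (fast, +2):
  init: slow=0, fast=0
  step 1: slow=1, fast=2
  step 2: slow=2, fast=4
  step 3: fast 4->5->None, no cycle

Cycle: no


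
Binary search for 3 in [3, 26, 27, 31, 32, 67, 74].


Step 1: lo=0, hi=6, mid=3, val=31
Step 2: lo=0, hi=2, mid=1, val=26
Step 3: lo=0, hi=0, mid=0, val=3

Found at index 0


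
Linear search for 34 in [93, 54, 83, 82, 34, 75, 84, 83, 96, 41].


i=0: 93!=34
i=1: 54!=34
i=2: 83!=34
i=3: 82!=34
i=4: 34==34 found!

Found at 4, 5 comps


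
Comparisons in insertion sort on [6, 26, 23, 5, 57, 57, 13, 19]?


Algorithm: insertion sort
Input: [6, 26, 23, 5, 57, 57, 13, 19]
Sorted: [5, 6, 13, 19, 23, 26, 57, 57]

18


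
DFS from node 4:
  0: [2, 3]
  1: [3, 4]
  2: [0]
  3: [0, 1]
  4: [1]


Visit 4, push [1]
Visit 1, push [3]
Visit 3, push [0]
Visit 0, push [2]
Visit 2, push []

DFS order: [4, 1, 3, 0, 2]


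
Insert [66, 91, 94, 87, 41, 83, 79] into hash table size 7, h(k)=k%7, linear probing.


Insert 66: h=3 -> slot 3
Insert 91: h=0 -> slot 0
Insert 94: h=3, 1 probes -> slot 4
Insert 87: h=3, 2 probes -> slot 5
Insert 41: h=6 -> slot 6
Insert 83: h=6, 2 probes -> slot 1
Insert 79: h=2 -> slot 2

Table: [91, 83, 79, 66, 94, 87, 41]


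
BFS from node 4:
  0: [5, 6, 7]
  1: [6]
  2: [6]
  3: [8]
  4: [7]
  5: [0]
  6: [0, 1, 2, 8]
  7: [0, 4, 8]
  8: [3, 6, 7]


Visit 4, enqueue [7]
Visit 7, enqueue [0, 8]
Visit 0, enqueue [5, 6]
Visit 8, enqueue [3]
Visit 5, enqueue []
Visit 6, enqueue [1, 2]
Visit 3, enqueue []
Visit 1, enqueue []
Visit 2, enqueue []

BFS order: [4, 7, 0, 8, 5, 6, 3, 1, 2]


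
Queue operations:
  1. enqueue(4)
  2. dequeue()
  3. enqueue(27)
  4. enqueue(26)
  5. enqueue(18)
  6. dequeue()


enqueue(4) -> [4]
dequeue()->4, []
enqueue(27) -> [27]
enqueue(26) -> [27, 26]
enqueue(18) -> [27, 26, 18]
dequeue()->27, [26, 18]

Final queue: [26, 18]


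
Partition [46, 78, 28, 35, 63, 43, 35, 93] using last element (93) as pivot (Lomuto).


Pivot: 93
  46 <= 93: advance i (no swap)
  78 <= 93: advance i (no swap)
  28 <= 93: advance i (no swap)
  35 <= 93: advance i (no swap)
  63 <= 93: advance i (no swap)
  43 <= 93: advance i (no swap)
  35 <= 93: advance i (no swap)
Place pivot at 7: [46, 78, 28, 35, 63, 43, 35, 93]

Partitioned: [46, 78, 28, 35, 63, 43, 35, 93]


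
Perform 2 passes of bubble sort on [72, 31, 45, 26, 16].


Initial: [72, 31, 45, 26, 16]
Pass 1: [31, 45, 26, 16, 72] (4 swaps)
Pass 2: [31, 26, 16, 45, 72] (2 swaps)

After 2 passes: [31, 26, 16, 45, 72]


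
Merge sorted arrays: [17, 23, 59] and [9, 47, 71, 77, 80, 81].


Take 9 from B
Take 17 from A
Take 23 from A
Take 47 from B
Take 59 from A

Merged: [9, 17, 23, 47, 59, 71, 77, 80, 81]


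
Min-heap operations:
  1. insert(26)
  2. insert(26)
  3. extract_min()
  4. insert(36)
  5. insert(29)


insert(26) -> [26]
insert(26) -> [26, 26]
extract_min()->26, [26]
insert(36) -> [26, 36]
insert(29) -> [26, 36, 29]

Final heap: [26, 36, 29]


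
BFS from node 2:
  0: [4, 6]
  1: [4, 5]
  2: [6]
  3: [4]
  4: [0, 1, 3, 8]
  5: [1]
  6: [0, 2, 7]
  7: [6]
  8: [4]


Visit 2, enqueue [6]
Visit 6, enqueue [0, 7]
Visit 0, enqueue [4]
Visit 7, enqueue []
Visit 4, enqueue [1, 3, 8]
Visit 1, enqueue [5]
Visit 3, enqueue []
Visit 8, enqueue []
Visit 5, enqueue []

BFS order: [2, 6, 0, 7, 4, 1, 3, 8, 5]


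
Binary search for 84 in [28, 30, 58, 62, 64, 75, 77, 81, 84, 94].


Step 1: lo=0, hi=9, mid=4, val=64
Step 2: lo=5, hi=9, mid=7, val=81
Step 3: lo=8, hi=9, mid=8, val=84

Found at index 8


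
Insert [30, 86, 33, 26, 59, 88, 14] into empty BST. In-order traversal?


Insert 30: root
Insert 86: R from 30
Insert 33: R from 30 -> L from 86
Insert 26: L from 30
Insert 59: R from 30 -> L from 86 -> R from 33
Insert 88: R from 30 -> R from 86
Insert 14: L from 30 -> L from 26

In-order: [14, 26, 30, 33, 59, 86, 88]


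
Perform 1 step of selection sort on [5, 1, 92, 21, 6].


Initial: [5, 1, 92, 21, 6]
Step 1: min=1 at 1
  Swap: [1, 5, 92, 21, 6]

After 1 step: [1, 5, 92, 21, 6]


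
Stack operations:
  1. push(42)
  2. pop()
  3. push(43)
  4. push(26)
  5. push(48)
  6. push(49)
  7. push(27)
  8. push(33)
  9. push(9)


push(42) -> [42]
pop()->42, []
push(43) -> [43]
push(26) -> [43, 26]
push(48) -> [43, 26, 48]
push(49) -> [43, 26, 48, 49]
push(27) -> [43, 26, 48, 49, 27]
push(33) -> [43, 26, 48, 49, 27, 33]
push(9) -> [43, 26, 48, 49, 27, 33, 9]

Final stack: [43, 26, 48, 49, 27, 33, 9]


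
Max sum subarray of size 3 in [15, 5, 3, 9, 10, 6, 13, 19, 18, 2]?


[0:3]: 23
[1:4]: 17
[2:5]: 22
[3:6]: 25
[4:7]: 29
[5:8]: 38
[6:9]: 50
[7:10]: 39

Max: 50 at [6:9]


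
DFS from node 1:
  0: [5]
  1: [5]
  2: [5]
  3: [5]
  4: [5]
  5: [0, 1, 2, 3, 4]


Visit 1, push [5]
Visit 5, push [4, 3, 2, 0]
Visit 0, push []
Visit 2, push []
Visit 3, push []
Visit 4, push []

DFS order: [1, 5, 0, 2, 3, 4]


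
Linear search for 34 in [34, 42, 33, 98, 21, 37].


i=0: 34==34 found!

Found at 0, 1 comps


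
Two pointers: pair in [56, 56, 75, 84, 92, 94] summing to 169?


lo=0(56)+hi=5(94)=150
lo=1(56)+hi=5(94)=150
lo=2(75)+hi=5(94)=169

Yes: 75+94=169


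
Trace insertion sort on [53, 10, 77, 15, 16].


Initial: [53, 10, 77, 15, 16]
Insert 10: [10, 53, 77, 15, 16]
Insert 77: [10, 53, 77, 15, 16]
Insert 15: [10, 15, 53, 77, 16]
Insert 16: [10, 15, 16, 53, 77]

Sorted: [10, 15, 16, 53, 77]


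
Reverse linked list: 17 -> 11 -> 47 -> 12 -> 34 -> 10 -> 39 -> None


Step 1: curr=17, set curr.next=prev(None) | reversed so far: 17
Step 2: curr=11, set curr.next=prev(17) | reversed so far: 11 -> 17
Step 3: curr=47, set curr.next=prev(11) | reversed so far: 47 -> 11 -> 17
Step 4: curr=12, set curr.next=prev(47) | reversed so far: 12 -> 47 -> 11 -> 17
Step 5: curr=34, set curr.next=prev(12) | reversed so far: 34 -> 12 -> 47 -> 11 -> 17
Step 6: curr=10, set curr.next=prev(34) | reversed so far: 10 -> 34 -> 12 -> 47 -> 11 -> 17
Step 7: curr=39, set curr.next=prev(10) | reversed so far: 39 -> 10 -> 34 -> 12 -> 47 -> 11 -> 17

39 -> 10 -> 34 -> 12 -> 47 -> 11 -> 17 -> None


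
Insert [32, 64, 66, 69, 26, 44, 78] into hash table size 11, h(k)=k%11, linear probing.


Insert 32: h=10 -> slot 10
Insert 64: h=9 -> slot 9
Insert 66: h=0 -> slot 0
Insert 69: h=3 -> slot 3
Insert 26: h=4 -> slot 4
Insert 44: h=0, 1 probes -> slot 1
Insert 78: h=1, 1 probes -> slot 2

Table: [66, 44, 78, 69, 26, None, None, None, None, 64, 32]


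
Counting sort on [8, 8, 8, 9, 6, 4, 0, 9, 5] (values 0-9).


Input: [8, 8, 8, 9, 6, 4, 0, 9, 5]
Counts: [1, 0, 0, 0, 1, 1, 1, 0, 3, 2]

Sorted: [0, 4, 5, 6, 8, 8, 8, 9, 9]


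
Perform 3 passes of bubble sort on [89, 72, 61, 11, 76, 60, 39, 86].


Initial: [89, 72, 61, 11, 76, 60, 39, 86]
Pass 1: [72, 61, 11, 76, 60, 39, 86, 89] (7 swaps)
Pass 2: [61, 11, 72, 60, 39, 76, 86, 89] (4 swaps)
Pass 3: [11, 61, 60, 39, 72, 76, 86, 89] (3 swaps)

After 3 passes: [11, 61, 60, 39, 72, 76, 86, 89]


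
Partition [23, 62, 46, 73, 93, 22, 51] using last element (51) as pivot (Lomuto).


Pivot: 51
  23 <= 51: advance i (no swap)
  46 <= 51: swap -> [23, 46, 62, 73, 93, 22, 51]
  22 <= 51: swap -> [23, 46, 22, 73, 93, 62, 51]
Place pivot at 3: [23, 46, 22, 51, 93, 62, 73]

Partitioned: [23, 46, 22, 51, 93, 62, 73]


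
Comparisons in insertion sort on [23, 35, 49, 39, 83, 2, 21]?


Algorithm: insertion sort
Input: [23, 35, 49, 39, 83, 2, 21]
Sorted: [2, 21, 23, 35, 39, 49, 83]

16


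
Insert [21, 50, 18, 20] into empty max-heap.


Insert 21: [21]
Insert 50: [50, 21]
Insert 18: [50, 21, 18]
Insert 20: [50, 21, 18, 20]

Final heap: [50, 21, 18, 20]


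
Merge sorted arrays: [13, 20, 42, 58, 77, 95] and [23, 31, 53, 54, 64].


Take 13 from A
Take 20 from A
Take 23 from B
Take 31 from B
Take 42 from A
Take 53 from B
Take 54 from B
Take 58 from A
Take 64 from B

Merged: [13, 20, 23, 31, 42, 53, 54, 58, 64, 77, 95]


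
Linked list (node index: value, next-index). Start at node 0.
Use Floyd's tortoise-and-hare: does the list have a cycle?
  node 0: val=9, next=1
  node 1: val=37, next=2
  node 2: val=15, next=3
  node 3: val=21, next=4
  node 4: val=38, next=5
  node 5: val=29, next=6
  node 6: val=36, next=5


Floyd's tortoise (slow, +1) and hare (fast, +2):
  init: slow=0, fast=0
  step 1: slow=1, fast=2
  step 2: slow=2, fast=4
  step 3: slow=3, fast=6
  step 4: slow=4, fast=6
  step 5: slow=5, fast=6
  step 6: slow=6, fast=6
  slow == fast at node 6: cycle detected

Cycle: yes


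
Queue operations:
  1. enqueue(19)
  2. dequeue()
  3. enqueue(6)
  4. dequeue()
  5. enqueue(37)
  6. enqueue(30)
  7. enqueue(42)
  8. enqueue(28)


enqueue(19) -> [19]
dequeue()->19, []
enqueue(6) -> [6]
dequeue()->6, []
enqueue(37) -> [37]
enqueue(30) -> [37, 30]
enqueue(42) -> [37, 30, 42]
enqueue(28) -> [37, 30, 42, 28]

Final queue: [37, 30, 42, 28]


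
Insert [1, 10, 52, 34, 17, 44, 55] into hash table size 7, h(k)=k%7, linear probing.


Insert 1: h=1 -> slot 1
Insert 10: h=3 -> slot 3
Insert 52: h=3, 1 probes -> slot 4
Insert 34: h=6 -> slot 6
Insert 17: h=3, 2 probes -> slot 5
Insert 44: h=2 -> slot 2
Insert 55: h=6, 1 probes -> slot 0

Table: [55, 1, 44, 10, 52, 17, 34]


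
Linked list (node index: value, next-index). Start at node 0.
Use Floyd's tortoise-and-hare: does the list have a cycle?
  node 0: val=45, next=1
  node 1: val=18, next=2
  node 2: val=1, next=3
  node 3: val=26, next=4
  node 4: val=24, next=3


Floyd's tortoise (slow, +1) and hare (fast, +2):
  init: slow=0, fast=0
  step 1: slow=1, fast=2
  step 2: slow=2, fast=4
  step 3: slow=3, fast=4
  step 4: slow=4, fast=4
  slow == fast at node 4: cycle detected

Cycle: yes


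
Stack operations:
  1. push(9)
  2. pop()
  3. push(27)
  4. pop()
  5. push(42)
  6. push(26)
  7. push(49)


push(9) -> [9]
pop()->9, []
push(27) -> [27]
pop()->27, []
push(42) -> [42]
push(26) -> [42, 26]
push(49) -> [42, 26, 49]

Final stack: [42, 26, 49]


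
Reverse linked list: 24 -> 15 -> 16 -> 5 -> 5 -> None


Step 1: curr=24, set curr.next=prev(None) | reversed so far: 24
Step 2: curr=15, set curr.next=prev(24) | reversed so far: 15 -> 24
Step 3: curr=16, set curr.next=prev(15) | reversed so far: 16 -> 15 -> 24
Step 4: curr=5, set curr.next=prev(16) | reversed so far: 5 -> 16 -> 15 -> 24
Step 5: curr=5, set curr.next=prev(5) | reversed so far: 5 -> 5 -> 16 -> 15 -> 24

5 -> 5 -> 16 -> 15 -> 24 -> None


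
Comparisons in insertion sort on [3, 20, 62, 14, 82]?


Algorithm: insertion sort
Input: [3, 20, 62, 14, 82]
Sorted: [3, 14, 20, 62, 82]

6


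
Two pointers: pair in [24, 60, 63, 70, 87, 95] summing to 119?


lo=0(24)+hi=5(95)=119

Yes: 24+95=119


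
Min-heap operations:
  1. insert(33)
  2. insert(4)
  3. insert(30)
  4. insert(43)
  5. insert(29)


insert(33) -> [33]
insert(4) -> [4, 33]
insert(30) -> [4, 33, 30]
insert(43) -> [4, 33, 30, 43]
insert(29) -> [4, 29, 30, 43, 33]

Final heap: [4, 29, 30, 43, 33]


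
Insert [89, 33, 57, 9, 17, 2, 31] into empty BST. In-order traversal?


Insert 89: root
Insert 33: L from 89
Insert 57: L from 89 -> R from 33
Insert 9: L from 89 -> L from 33
Insert 17: L from 89 -> L from 33 -> R from 9
Insert 2: L from 89 -> L from 33 -> L from 9
Insert 31: L from 89 -> L from 33 -> R from 9 -> R from 17

In-order: [2, 9, 17, 31, 33, 57, 89]


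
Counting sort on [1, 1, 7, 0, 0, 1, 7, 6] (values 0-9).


Input: [1, 1, 7, 0, 0, 1, 7, 6]
Counts: [2, 3, 0, 0, 0, 0, 1, 2, 0, 0]

Sorted: [0, 0, 1, 1, 1, 6, 7, 7]


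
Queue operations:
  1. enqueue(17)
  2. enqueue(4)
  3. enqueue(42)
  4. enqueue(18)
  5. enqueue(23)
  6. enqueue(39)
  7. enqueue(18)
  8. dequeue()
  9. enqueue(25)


enqueue(17) -> [17]
enqueue(4) -> [17, 4]
enqueue(42) -> [17, 4, 42]
enqueue(18) -> [17, 4, 42, 18]
enqueue(23) -> [17, 4, 42, 18, 23]
enqueue(39) -> [17, 4, 42, 18, 23, 39]
enqueue(18) -> [17, 4, 42, 18, 23, 39, 18]
dequeue()->17, [4, 42, 18, 23, 39, 18]
enqueue(25) -> [4, 42, 18, 23, 39, 18, 25]

Final queue: [4, 42, 18, 23, 39, 18, 25]


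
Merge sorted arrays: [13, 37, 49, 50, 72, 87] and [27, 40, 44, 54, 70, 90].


Take 13 from A
Take 27 from B
Take 37 from A
Take 40 from B
Take 44 from B
Take 49 from A
Take 50 from A
Take 54 from B
Take 70 from B
Take 72 from A
Take 87 from A

Merged: [13, 27, 37, 40, 44, 49, 50, 54, 70, 72, 87, 90]


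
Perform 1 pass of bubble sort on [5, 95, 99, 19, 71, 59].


Initial: [5, 95, 99, 19, 71, 59]
Pass 1: [5, 95, 19, 71, 59, 99] (3 swaps)

After 1 pass: [5, 95, 19, 71, 59, 99]


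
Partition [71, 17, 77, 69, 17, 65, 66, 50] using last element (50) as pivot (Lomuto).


Pivot: 50
  17 <= 50: swap -> [17, 71, 77, 69, 17, 65, 66, 50]
  17 <= 50: swap -> [17, 17, 77, 69, 71, 65, 66, 50]
Place pivot at 2: [17, 17, 50, 69, 71, 65, 66, 77]

Partitioned: [17, 17, 50, 69, 71, 65, 66, 77]


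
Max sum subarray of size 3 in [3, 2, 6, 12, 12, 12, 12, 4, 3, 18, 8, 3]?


[0:3]: 11
[1:4]: 20
[2:5]: 30
[3:6]: 36
[4:7]: 36
[5:8]: 28
[6:9]: 19
[7:10]: 25
[8:11]: 29
[9:12]: 29

Max: 36 at [3:6]


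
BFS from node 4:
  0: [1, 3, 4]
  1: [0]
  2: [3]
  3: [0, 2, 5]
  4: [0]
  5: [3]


Visit 4, enqueue [0]
Visit 0, enqueue [1, 3]
Visit 1, enqueue []
Visit 3, enqueue [2, 5]
Visit 2, enqueue []
Visit 5, enqueue []

BFS order: [4, 0, 1, 3, 2, 5]


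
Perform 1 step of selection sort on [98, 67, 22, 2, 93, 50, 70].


Initial: [98, 67, 22, 2, 93, 50, 70]
Step 1: min=2 at 3
  Swap: [2, 67, 22, 98, 93, 50, 70]

After 1 step: [2, 67, 22, 98, 93, 50, 70]


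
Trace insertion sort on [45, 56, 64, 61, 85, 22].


Initial: [45, 56, 64, 61, 85, 22]
Insert 56: [45, 56, 64, 61, 85, 22]
Insert 64: [45, 56, 64, 61, 85, 22]
Insert 61: [45, 56, 61, 64, 85, 22]
Insert 85: [45, 56, 61, 64, 85, 22]
Insert 22: [22, 45, 56, 61, 64, 85]

Sorted: [22, 45, 56, 61, 64, 85]


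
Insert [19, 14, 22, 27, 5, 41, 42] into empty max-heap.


Insert 19: [19]
Insert 14: [19, 14]
Insert 22: [22, 14, 19]
Insert 27: [27, 22, 19, 14]
Insert 5: [27, 22, 19, 14, 5]
Insert 41: [41, 22, 27, 14, 5, 19]
Insert 42: [42, 22, 41, 14, 5, 19, 27]

Final heap: [42, 22, 41, 14, 5, 19, 27]


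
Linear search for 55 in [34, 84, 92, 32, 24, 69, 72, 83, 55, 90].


i=0: 34!=55
i=1: 84!=55
i=2: 92!=55
i=3: 32!=55
i=4: 24!=55
i=5: 69!=55
i=6: 72!=55
i=7: 83!=55
i=8: 55==55 found!

Found at 8, 9 comps


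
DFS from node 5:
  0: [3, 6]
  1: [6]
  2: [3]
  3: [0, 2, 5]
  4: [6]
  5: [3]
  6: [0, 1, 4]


Visit 5, push [3]
Visit 3, push [2, 0]
Visit 0, push [6]
Visit 6, push [4, 1]
Visit 1, push []
Visit 4, push []
Visit 2, push []

DFS order: [5, 3, 0, 6, 1, 4, 2]


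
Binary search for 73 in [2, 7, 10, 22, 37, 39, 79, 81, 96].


Step 1: lo=0, hi=8, mid=4, val=37
Step 2: lo=5, hi=8, mid=6, val=79
Step 3: lo=5, hi=5, mid=5, val=39

Not found


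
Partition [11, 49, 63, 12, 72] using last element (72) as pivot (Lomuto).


Pivot: 72
  11 <= 72: advance i (no swap)
  49 <= 72: advance i (no swap)
  63 <= 72: advance i (no swap)
  12 <= 72: advance i (no swap)
Place pivot at 4: [11, 49, 63, 12, 72]

Partitioned: [11, 49, 63, 12, 72]


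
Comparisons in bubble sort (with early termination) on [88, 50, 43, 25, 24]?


Algorithm: bubble sort (with early termination)
Input: [88, 50, 43, 25, 24]
Sorted: [24, 25, 43, 50, 88]

10


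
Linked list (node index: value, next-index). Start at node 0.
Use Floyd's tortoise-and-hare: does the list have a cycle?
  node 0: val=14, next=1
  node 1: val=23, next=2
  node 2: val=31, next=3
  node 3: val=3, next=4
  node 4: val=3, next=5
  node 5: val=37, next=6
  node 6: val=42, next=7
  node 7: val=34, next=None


Floyd's tortoise (slow, +1) and hare (fast, +2):
  init: slow=0, fast=0
  step 1: slow=1, fast=2
  step 2: slow=2, fast=4
  step 3: slow=3, fast=6
  step 4: fast 6->7->None, no cycle

Cycle: no


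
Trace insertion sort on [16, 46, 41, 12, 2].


Initial: [16, 46, 41, 12, 2]
Insert 46: [16, 46, 41, 12, 2]
Insert 41: [16, 41, 46, 12, 2]
Insert 12: [12, 16, 41, 46, 2]
Insert 2: [2, 12, 16, 41, 46]

Sorted: [2, 12, 16, 41, 46]


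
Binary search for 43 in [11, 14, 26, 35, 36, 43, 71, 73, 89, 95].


Step 1: lo=0, hi=9, mid=4, val=36
Step 2: lo=5, hi=9, mid=7, val=73
Step 3: lo=5, hi=6, mid=5, val=43

Found at index 5


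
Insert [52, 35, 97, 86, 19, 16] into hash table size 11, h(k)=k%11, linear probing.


Insert 52: h=8 -> slot 8
Insert 35: h=2 -> slot 2
Insert 97: h=9 -> slot 9
Insert 86: h=9, 1 probes -> slot 10
Insert 19: h=8, 3 probes -> slot 0
Insert 16: h=5 -> slot 5

Table: [19, None, 35, None, None, 16, None, None, 52, 97, 86]


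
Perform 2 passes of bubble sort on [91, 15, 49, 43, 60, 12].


Initial: [91, 15, 49, 43, 60, 12]
Pass 1: [15, 49, 43, 60, 12, 91] (5 swaps)
Pass 2: [15, 43, 49, 12, 60, 91] (2 swaps)

After 2 passes: [15, 43, 49, 12, 60, 91]


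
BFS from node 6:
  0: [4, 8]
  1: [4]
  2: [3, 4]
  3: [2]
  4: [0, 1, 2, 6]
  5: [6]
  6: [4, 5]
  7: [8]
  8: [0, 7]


Visit 6, enqueue [4, 5]
Visit 4, enqueue [0, 1, 2]
Visit 5, enqueue []
Visit 0, enqueue [8]
Visit 1, enqueue []
Visit 2, enqueue [3]
Visit 8, enqueue [7]
Visit 3, enqueue []
Visit 7, enqueue []

BFS order: [6, 4, 5, 0, 1, 2, 8, 3, 7]


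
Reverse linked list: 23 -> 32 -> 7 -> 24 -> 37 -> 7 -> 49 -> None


Step 1: curr=23, set curr.next=prev(None) | reversed so far: 23
Step 2: curr=32, set curr.next=prev(23) | reversed so far: 32 -> 23
Step 3: curr=7, set curr.next=prev(32) | reversed so far: 7 -> 32 -> 23
Step 4: curr=24, set curr.next=prev(7) | reversed so far: 24 -> 7 -> 32 -> 23
Step 5: curr=37, set curr.next=prev(24) | reversed so far: 37 -> 24 -> 7 -> 32 -> 23
Step 6: curr=7, set curr.next=prev(37) | reversed so far: 7 -> 37 -> 24 -> 7 -> 32 -> 23
Step 7: curr=49, set curr.next=prev(7) | reversed so far: 49 -> 7 -> 37 -> 24 -> 7 -> 32 -> 23

49 -> 7 -> 37 -> 24 -> 7 -> 32 -> 23 -> None


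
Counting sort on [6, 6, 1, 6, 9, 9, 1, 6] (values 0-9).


Input: [6, 6, 1, 6, 9, 9, 1, 6]
Counts: [0, 2, 0, 0, 0, 0, 4, 0, 0, 2]

Sorted: [1, 1, 6, 6, 6, 6, 9, 9]


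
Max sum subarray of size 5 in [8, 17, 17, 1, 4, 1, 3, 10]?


[0:5]: 47
[1:6]: 40
[2:7]: 26
[3:8]: 19

Max: 47 at [0:5]


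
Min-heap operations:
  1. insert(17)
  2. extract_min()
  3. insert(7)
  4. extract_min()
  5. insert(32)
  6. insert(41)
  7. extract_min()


insert(17) -> [17]
extract_min()->17, []
insert(7) -> [7]
extract_min()->7, []
insert(32) -> [32]
insert(41) -> [32, 41]
extract_min()->32, [41]

Final heap: [41]


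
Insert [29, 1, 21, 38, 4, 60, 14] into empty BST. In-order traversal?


Insert 29: root
Insert 1: L from 29
Insert 21: L from 29 -> R from 1
Insert 38: R from 29
Insert 4: L from 29 -> R from 1 -> L from 21
Insert 60: R from 29 -> R from 38
Insert 14: L from 29 -> R from 1 -> L from 21 -> R from 4

In-order: [1, 4, 14, 21, 29, 38, 60]


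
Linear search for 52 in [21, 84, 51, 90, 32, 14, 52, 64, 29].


i=0: 21!=52
i=1: 84!=52
i=2: 51!=52
i=3: 90!=52
i=4: 32!=52
i=5: 14!=52
i=6: 52==52 found!

Found at 6, 7 comps


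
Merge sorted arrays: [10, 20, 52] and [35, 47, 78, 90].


Take 10 from A
Take 20 from A
Take 35 from B
Take 47 from B
Take 52 from A

Merged: [10, 20, 35, 47, 52, 78, 90]


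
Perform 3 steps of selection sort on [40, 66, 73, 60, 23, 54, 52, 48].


Initial: [40, 66, 73, 60, 23, 54, 52, 48]
Step 1: min=23 at 4
  Swap: [23, 66, 73, 60, 40, 54, 52, 48]
Step 2: min=40 at 4
  Swap: [23, 40, 73, 60, 66, 54, 52, 48]
Step 3: min=48 at 7
  Swap: [23, 40, 48, 60, 66, 54, 52, 73]

After 3 steps: [23, 40, 48, 60, 66, 54, 52, 73]


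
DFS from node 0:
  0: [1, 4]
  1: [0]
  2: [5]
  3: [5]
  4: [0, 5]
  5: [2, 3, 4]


Visit 0, push [4, 1]
Visit 1, push []
Visit 4, push [5]
Visit 5, push [3, 2]
Visit 2, push []
Visit 3, push []

DFS order: [0, 1, 4, 5, 2, 3]


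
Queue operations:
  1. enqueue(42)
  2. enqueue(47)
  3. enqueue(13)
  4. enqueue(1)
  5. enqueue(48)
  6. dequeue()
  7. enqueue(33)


enqueue(42) -> [42]
enqueue(47) -> [42, 47]
enqueue(13) -> [42, 47, 13]
enqueue(1) -> [42, 47, 13, 1]
enqueue(48) -> [42, 47, 13, 1, 48]
dequeue()->42, [47, 13, 1, 48]
enqueue(33) -> [47, 13, 1, 48, 33]

Final queue: [47, 13, 1, 48, 33]


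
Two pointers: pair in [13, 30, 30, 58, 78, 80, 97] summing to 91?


lo=0(13)+hi=6(97)=110
lo=0(13)+hi=5(80)=93
lo=0(13)+hi=4(78)=91

Yes: 13+78=91


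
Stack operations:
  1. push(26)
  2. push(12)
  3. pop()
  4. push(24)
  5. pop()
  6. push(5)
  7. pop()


push(26) -> [26]
push(12) -> [26, 12]
pop()->12, [26]
push(24) -> [26, 24]
pop()->24, [26]
push(5) -> [26, 5]
pop()->5, [26]

Final stack: [26]


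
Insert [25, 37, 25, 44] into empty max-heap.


Insert 25: [25]
Insert 37: [37, 25]
Insert 25: [37, 25, 25]
Insert 44: [44, 37, 25, 25]

Final heap: [44, 37, 25, 25]


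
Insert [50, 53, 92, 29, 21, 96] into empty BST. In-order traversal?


Insert 50: root
Insert 53: R from 50
Insert 92: R from 50 -> R from 53
Insert 29: L from 50
Insert 21: L from 50 -> L from 29
Insert 96: R from 50 -> R from 53 -> R from 92

In-order: [21, 29, 50, 53, 92, 96]


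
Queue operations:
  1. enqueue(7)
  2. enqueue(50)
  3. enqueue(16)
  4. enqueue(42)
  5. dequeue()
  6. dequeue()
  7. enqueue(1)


enqueue(7) -> [7]
enqueue(50) -> [7, 50]
enqueue(16) -> [7, 50, 16]
enqueue(42) -> [7, 50, 16, 42]
dequeue()->7, [50, 16, 42]
dequeue()->50, [16, 42]
enqueue(1) -> [16, 42, 1]

Final queue: [16, 42, 1]


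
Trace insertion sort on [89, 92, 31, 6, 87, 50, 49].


Initial: [89, 92, 31, 6, 87, 50, 49]
Insert 92: [89, 92, 31, 6, 87, 50, 49]
Insert 31: [31, 89, 92, 6, 87, 50, 49]
Insert 6: [6, 31, 89, 92, 87, 50, 49]
Insert 87: [6, 31, 87, 89, 92, 50, 49]
Insert 50: [6, 31, 50, 87, 89, 92, 49]
Insert 49: [6, 31, 49, 50, 87, 89, 92]

Sorted: [6, 31, 49, 50, 87, 89, 92]


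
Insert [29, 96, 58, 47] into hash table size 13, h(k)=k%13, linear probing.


Insert 29: h=3 -> slot 3
Insert 96: h=5 -> slot 5
Insert 58: h=6 -> slot 6
Insert 47: h=8 -> slot 8

Table: [None, None, None, 29, None, 96, 58, None, 47, None, None, None, None]


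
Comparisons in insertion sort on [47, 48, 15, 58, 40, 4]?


Algorithm: insertion sort
Input: [47, 48, 15, 58, 40, 4]
Sorted: [4, 15, 40, 47, 48, 58]

13


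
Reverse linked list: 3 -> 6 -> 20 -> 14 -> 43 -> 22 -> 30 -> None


Step 1: curr=3, set curr.next=prev(None) | reversed so far: 3
Step 2: curr=6, set curr.next=prev(3) | reversed so far: 6 -> 3
Step 3: curr=20, set curr.next=prev(6) | reversed so far: 20 -> 6 -> 3
Step 4: curr=14, set curr.next=prev(20) | reversed so far: 14 -> 20 -> 6 -> 3
Step 5: curr=43, set curr.next=prev(14) | reversed so far: 43 -> 14 -> 20 -> 6 -> 3
Step 6: curr=22, set curr.next=prev(43) | reversed so far: 22 -> 43 -> 14 -> 20 -> 6 -> 3
Step 7: curr=30, set curr.next=prev(22) | reversed so far: 30 -> 22 -> 43 -> 14 -> 20 -> 6 -> 3

30 -> 22 -> 43 -> 14 -> 20 -> 6 -> 3 -> None


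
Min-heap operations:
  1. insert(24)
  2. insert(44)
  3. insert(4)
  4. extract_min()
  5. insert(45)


insert(24) -> [24]
insert(44) -> [24, 44]
insert(4) -> [4, 44, 24]
extract_min()->4, [24, 44]
insert(45) -> [24, 44, 45]

Final heap: [24, 44, 45]


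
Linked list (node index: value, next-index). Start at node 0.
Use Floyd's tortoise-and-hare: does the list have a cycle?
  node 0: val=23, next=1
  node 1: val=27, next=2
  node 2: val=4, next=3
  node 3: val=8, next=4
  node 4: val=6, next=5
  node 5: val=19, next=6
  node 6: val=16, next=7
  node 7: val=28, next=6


Floyd's tortoise (slow, +1) and hare (fast, +2):
  init: slow=0, fast=0
  step 1: slow=1, fast=2
  step 2: slow=2, fast=4
  step 3: slow=3, fast=6
  step 4: slow=4, fast=6
  step 5: slow=5, fast=6
  step 6: slow=6, fast=6
  slow == fast at node 6: cycle detected

Cycle: yes


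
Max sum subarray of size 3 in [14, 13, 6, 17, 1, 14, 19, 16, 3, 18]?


[0:3]: 33
[1:4]: 36
[2:5]: 24
[3:6]: 32
[4:7]: 34
[5:8]: 49
[6:9]: 38
[7:10]: 37

Max: 49 at [5:8]


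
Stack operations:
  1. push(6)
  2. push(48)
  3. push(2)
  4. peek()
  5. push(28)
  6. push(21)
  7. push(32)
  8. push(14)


push(6) -> [6]
push(48) -> [6, 48]
push(2) -> [6, 48, 2]
peek()->2
push(28) -> [6, 48, 2, 28]
push(21) -> [6, 48, 2, 28, 21]
push(32) -> [6, 48, 2, 28, 21, 32]
push(14) -> [6, 48, 2, 28, 21, 32, 14]

Final stack: [6, 48, 2, 28, 21, 32, 14]


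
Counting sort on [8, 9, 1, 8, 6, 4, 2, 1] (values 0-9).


Input: [8, 9, 1, 8, 6, 4, 2, 1]
Counts: [0, 2, 1, 0, 1, 0, 1, 0, 2, 1]

Sorted: [1, 1, 2, 4, 6, 8, 8, 9]


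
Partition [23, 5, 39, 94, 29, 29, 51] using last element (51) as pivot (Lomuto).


Pivot: 51
  23 <= 51: advance i (no swap)
  5 <= 51: advance i (no swap)
  39 <= 51: advance i (no swap)
  29 <= 51: swap -> [23, 5, 39, 29, 94, 29, 51]
  29 <= 51: swap -> [23, 5, 39, 29, 29, 94, 51]
Place pivot at 5: [23, 5, 39, 29, 29, 51, 94]

Partitioned: [23, 5, 39, 29, 29, 51, 94]


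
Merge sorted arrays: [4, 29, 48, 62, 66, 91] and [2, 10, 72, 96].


Take 2 from B
Take 4 from A
Take 10 from B
Take 29 from A
Take 48 from A
Take 62 from A
Take 66 from A
Take 72 from B
Take 91 from A

Merged: [2, 4, 10, 29, 48, 62, 66, 72, 91, 96]


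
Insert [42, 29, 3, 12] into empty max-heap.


Insert 42: [42]
Insert 29: [42, 29]
Insert 3: [42, 29, 3]
Insert 12: [42, 29, 3, 12]

Final heap: [42, 29, 3, 12]


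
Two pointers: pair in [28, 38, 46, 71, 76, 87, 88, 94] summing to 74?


lo=0(28)+hi=7(94)=122
lo=0(28)+hi=6(88)=116
lo=0(28)+hi=5(87)=115
lo=0(28)+hi=4(76)=104
lo=0(28)+hi=3(71)=99
lo=0(28)+hi=2(46)=74

Yes: 28+46=74


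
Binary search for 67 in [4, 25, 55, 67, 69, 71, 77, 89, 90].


Step 1: lo=0, hi=8, mid=4, val=69
Step 2: lo=0, hi=3, mid=1, val=25
Step 3: lo=2, hi=3, mid=2, val=55
Step 4: lo=3, hi=3, mid=3, val=67

Found at index 3


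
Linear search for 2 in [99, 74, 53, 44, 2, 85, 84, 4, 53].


i=0: 99!=2
i=1: 74!=2
i=2: 53!=2
i=3: 44!=2
i=4: 2==2 found!

Found at 4, 5 comps


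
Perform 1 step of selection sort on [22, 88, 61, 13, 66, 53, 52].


Initial: [22, 88, 61, 13, 66, 53, 52]
Step 1: min=13 at 3
  Swap: [13, 88, 61, 22, 66, 53, 52]

After 1 step: [13, 88, 61, 22, 66, 53, 52]


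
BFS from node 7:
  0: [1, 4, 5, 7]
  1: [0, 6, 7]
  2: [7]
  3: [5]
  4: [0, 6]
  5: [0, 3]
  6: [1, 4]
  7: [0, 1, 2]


Visit 7, enqueue [0, 1, 2]
Visit 0, enqueue [4, 5]
Visit 1, enqueue [6]
Visit 2, enqueue []
Visit 4, enqueue []
Visit 5, enqueue [3]
Visit 6, enqueue []
Visit 3, enqueue []

BFS order: [7, 0, 1, 2, 4, 5, 6, 3]


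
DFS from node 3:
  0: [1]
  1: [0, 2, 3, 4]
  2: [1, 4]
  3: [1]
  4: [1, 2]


Visit 3, push [1]
Visit 1, push [4, 2, 0]
Visit 0, push []
Visit 2, push [4]
Visit 4, push []

DFS order: [3, 1, 0, 2, 4]


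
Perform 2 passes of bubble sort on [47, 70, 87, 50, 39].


Initial: [47, 70, 87, 50, 39]
Pass 1: [47, 70, 50, 39, 87] (2 swaps)
Pass 2: [47, 50, 39, 70, 87] (2 swaps)

After 2 passes: [47, 50, 39, 70, 87]


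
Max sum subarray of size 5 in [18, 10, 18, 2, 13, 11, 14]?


[0:5]: 61
[1:6]: 54
[2:7]: 58

Max: 61 at [0:5]


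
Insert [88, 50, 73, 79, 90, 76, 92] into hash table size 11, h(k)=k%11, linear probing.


Insert 88: h=0 -> slot 0
Insert 50: h=6 -> slot 6
Insert 73: h=7 -> slot 7
Insert 79: h=2 -> slot 2
Insert 90: h=2, 1 probes -> slot 3
Insert 76: h=10 -> slot 10
Insert 92: h=4 -> slot 4

Table: [88, None, 79, 90, 92, None, 50, 73, None, None, 76]


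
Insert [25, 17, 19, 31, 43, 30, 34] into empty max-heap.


Insert 25: [25]
Insert 17: [25, 17]
Insert 19: [25, 17, 19]
Insert 31: [31, 25, 19, 17]
Insert 43: [43, 31, 19, 17, 25]
Insert 30: [43, 31, 30, 17, 25, 19]
Insert 34: [43, 31, 34, 17, 25, 19, 30]

Final heap: [43, 31, 34, 17, 25, 19, 30]


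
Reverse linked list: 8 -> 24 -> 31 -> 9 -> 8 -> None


Step 1: curr=8, set curr.next=prev(None) | reversed so far: 8
Step 2: curr=24, set curr.next=prev(8) | reversed so far: 24 -> 8
Step 3: curr=31, set curr.next=prev(24) | reversed so far: 31 -> 24 -> 8
Step 4: curr=9, set curr.next=prev(31) | reversed so far: 9 -> 31 -> 24 -> 8
Step 5: curr=8, set curr.next=prev(9) | reversed so far: 8 -> 9 -> 31 -> 24 -> 8

8 -> 9 -> 31 -> 24 -> 8 -> None


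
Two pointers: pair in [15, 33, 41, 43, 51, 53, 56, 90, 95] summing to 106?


lo=0(15)+hi=8(95)=110
lo=0(15)+hi=7(90)=105
lo=1(33)+hi=7(90)=123
lo=1(33)+hi=6(56)=89
lo=2(41)+hi=6(56)=97
lo=3(43)+hi=6(56)=99
lo=4(51)+hi=6(56)=107
lo=4(51)+hi=5(53)=104

No pair found


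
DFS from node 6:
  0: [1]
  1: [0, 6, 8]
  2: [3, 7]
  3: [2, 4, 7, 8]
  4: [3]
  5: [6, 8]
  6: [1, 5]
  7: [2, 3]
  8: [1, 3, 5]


Visit 6, push [5, 1]
Visit 1, push [8, 0]
Visit 0, push []
Visit 8, push [5, 3]
Visit 3, push [7, 4, 2]
Visit 2, push [7]
Visit 7, push []
Visit 4, push []
Visit 5, push []

DFS order: [6, 1, 0, 8, 3, 2, 7, 4, 5]


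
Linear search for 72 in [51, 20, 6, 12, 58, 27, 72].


i=0: 51!=72
i=1: 20!=72
i=2: 6!=72
i=3: 12!=72
i=4: 58!=72
i=5: 27!=72
i=6: 72==72 found!

Found at 6, 7 comps


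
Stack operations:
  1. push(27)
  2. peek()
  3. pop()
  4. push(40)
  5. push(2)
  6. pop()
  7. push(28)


push(27) -> [27]
peek()->27
pop()->27, []
push(40) -> [40]
push(2) -> [40, 2]
pop()->2, [40]
push(28) -> [40, 28]

Final stack: [40, 28]


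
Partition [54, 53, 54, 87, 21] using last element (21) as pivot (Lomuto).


Pivot: 21
Place pivot at 0: [21, 53, 54, 87, 54]

Partitioned: [21, 53, 54, 87, 54]


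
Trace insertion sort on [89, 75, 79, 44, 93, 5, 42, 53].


Initial: [89, 75, 79, 44, 93, 5, 42, 53]
Insert 75: [75, 89, 79, 44, 93, 5, 42, 53]
Insert 79: [75, 79, 89, 44, 93, 5, 42, 53]
Insert 44: [44, 75, 79, 89, 93, 5, 42, 53]
Insert 93: [44, 75, 79, 89, 93, 5, 42, 53]
Insert 5: [5, 44, 75, 79, 89, 93, 42, 53]
Insert 42: [5, 42, 44, 75, 79, 89, 93, 53]
Insert 53: [5, 42, 44, 53, 75, 79, 89, 93]

Sorted: [5, 42, 44, 53, 75, 79, 89, 93]


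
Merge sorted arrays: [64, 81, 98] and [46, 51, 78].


Take 46 from B
Take 51 from B
Take 64 from A
Take 78 from B

Merged: [46, 51, 64, 78, 81, 98]


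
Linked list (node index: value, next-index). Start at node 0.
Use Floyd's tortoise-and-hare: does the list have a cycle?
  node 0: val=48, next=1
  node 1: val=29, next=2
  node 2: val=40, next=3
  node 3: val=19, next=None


Floyd's tortoise (slow, +1) and hare (fast, +2):
  init: slow=0, fast=0
  step 1: slow=1, fast=2
  step 2: fast 2->3->None, no cycle

Cycle: no


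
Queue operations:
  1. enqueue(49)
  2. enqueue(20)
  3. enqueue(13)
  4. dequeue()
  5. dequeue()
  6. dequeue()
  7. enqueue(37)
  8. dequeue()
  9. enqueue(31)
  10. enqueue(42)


enqueue(49) -> [49]
enqueue(20) -> [49, 20]
enqueue(13) -> [49, 20, 13]
dequeue()->49, [20, 13]
dequeue()->20, [13]
dequeue()->13, []
enqueue(37) -> [37]
dequeue()->37, []
enqueue(31) -> [31]
enqueue(42) -> [31, 42]

Final queue: [31, 42]


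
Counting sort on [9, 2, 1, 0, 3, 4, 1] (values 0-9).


Input: [9, 2, 1, 0, 3, 4, 1]
Counts: [1, 2, 1, 1, 1, 0, 0, 0, 0, 1]

Sorted: [0, 1, 1, 2, 3, 4, 9]


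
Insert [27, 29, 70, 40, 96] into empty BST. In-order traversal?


Insert 27: root
Insert 29: R from 27
Insert 70: R from 27 -> R from 29
Insert 40: R from 27 -> R from 29 -> L from 70
Insert 96: R from 27 -> R from 29 -> R from 70

In-order: [27, 29, 40, 70, 96]


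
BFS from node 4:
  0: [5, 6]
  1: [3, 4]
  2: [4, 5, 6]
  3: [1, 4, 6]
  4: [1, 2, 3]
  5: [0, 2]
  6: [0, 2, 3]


Visit 4, enqueue [1, 2, 3]
Visit 1, enqueue []
Visit 2, enqueue [5, 6]
Visit 3, enqueue []
Visit 5, enqueue [0]
Visit 6, enqueue []
Visit 0, enqueue []

BFS order: [4, 1, 2, 3, 5, 6, 0]


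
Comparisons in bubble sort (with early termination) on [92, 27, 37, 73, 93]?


Algorithm: bubble sort (with early termination)
Input: [92, 27, 37, 73, 93]
Sorted: [27, 37, 73, 92, 93]

7


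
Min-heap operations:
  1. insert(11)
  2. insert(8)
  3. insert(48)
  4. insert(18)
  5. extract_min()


insert(11) -> [11]
insert(8) -> [8, 11]
insert(48) -> [8, 11, 48]
insert(18) -> [8, 11, 48, 18]
extract_min()->8, [11, 18, 48]

Final heap: [11, 18, 48]


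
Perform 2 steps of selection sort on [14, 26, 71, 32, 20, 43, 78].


Initial: [14, 26, 71, 32, 20, 43, 78]
Step 1: min=14 at 0
  Swap: [14, 26, 71, 32, 20, 43, 78]
Step 2: min=20 at 4
  Swap: [14, 20, 71, 32, 26, 43, 78]

After 2 steps: [14, 20, 71, 32, 26, 43, 78]


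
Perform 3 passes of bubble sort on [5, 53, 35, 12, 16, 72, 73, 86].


Initial: [5, 53, 35, 12, 16, 72, 73, 86]
Pass 1: [5, 35, 12, 16, 53, 72, 73, 86] (3 swaps)
Pass 2: [5, 12, 16, 35, 53, 72, 73, 86] (2 swaps)
Pass 3: [5, 12, 16, 35, 53, 72, 73, 86] (0 swaps)

After 3 passes: [5, 12, 16, 35, 53, 72, 73, 86]


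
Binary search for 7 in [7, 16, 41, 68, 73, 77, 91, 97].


Step 1: lo=0, hi=7, mid=3, val=68
Step 2: lo=0, hi=2, mid=1, val=16
Step 3: lo=0, hi=0, mid=0, val=7

Found at index 0
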